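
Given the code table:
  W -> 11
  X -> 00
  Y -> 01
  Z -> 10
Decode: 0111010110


Decoding:
01 -> Y
11 -> W
01 -> Y
01 -> Y
10 -> Z


Result: YWYYZ


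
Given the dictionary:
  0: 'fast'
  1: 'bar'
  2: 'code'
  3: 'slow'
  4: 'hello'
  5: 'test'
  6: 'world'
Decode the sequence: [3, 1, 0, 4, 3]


Look up each index in the dictionary:
  3 -> 'slow'
  1 -> 'bar'
  0 -> 'fast'
  4 -> 'hello'
  3 -> 'slow'

Decoded: "slow bar fast hello slow"


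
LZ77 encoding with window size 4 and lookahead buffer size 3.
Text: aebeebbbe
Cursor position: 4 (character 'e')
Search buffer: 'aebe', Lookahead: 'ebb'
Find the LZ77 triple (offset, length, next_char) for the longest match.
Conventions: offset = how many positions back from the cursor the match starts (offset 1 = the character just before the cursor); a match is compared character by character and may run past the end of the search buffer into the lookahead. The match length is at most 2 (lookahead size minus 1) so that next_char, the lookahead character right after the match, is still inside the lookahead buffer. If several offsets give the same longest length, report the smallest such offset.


Try each offset into the search buffer:
  offset=1 (pos 3, char 'e'): match length 1
  offset=2 (pos 2, char 'b'): match length 0
  offset=3 (pos 1, char 'e'): match length 2
  offset=4 (pos 0, char 'a'): match length 0
Longest match has length 2 at offset 3.
next_char = character at position 4 + 2 = 6 -> 'b'

Best match: offset=3, length=2 (matching 'eb' starting at position 1)
LZ77 triple: (3, 2, 'b')


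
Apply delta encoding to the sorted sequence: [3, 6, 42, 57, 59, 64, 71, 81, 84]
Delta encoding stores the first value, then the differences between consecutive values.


First value: 3
Deltas:
  6 - 3 = 3
  42 - 6 = 36
  57 - 42 = 15
  59 - 57 = 2
  64 - 59 = 5
  71 - 64 = 7
  81 - 71 = 10
  84 - 81 = 3


Delta encoded: [3, 3, 36, 15, 2, 5, 7, 10, 3]


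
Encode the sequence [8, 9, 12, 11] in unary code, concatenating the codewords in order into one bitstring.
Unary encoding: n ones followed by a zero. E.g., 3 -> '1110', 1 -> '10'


Encode each number as n ones followed by a terminating 0:
  8 -> 111111110 (9 bits)
  9 -> 1111111110 (10 bits)
  12 -> 1111111111110 (13 bits)
  11 -> 111111111110 (12 bits)
Total length = 9 + 10 + 13 + 12 = 44 bits.

Unary([8, 9, 12, 11]) = 11111111011111111101111111111110111111111110 (44 bits)


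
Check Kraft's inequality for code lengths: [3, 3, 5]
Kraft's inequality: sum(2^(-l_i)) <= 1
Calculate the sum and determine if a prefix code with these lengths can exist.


Sum = 2^(-3) + 2^(-3) + 2^(-5)
    = 0.125 + 0.125 + 0.03125
    = 9/32 = 0.28125
Since 0.28125 <= 1, Kraft's inequality IS satisfied.
A prefix code with these lengths CAN exist.

Kraft sum = 0.28125. Satisfied.


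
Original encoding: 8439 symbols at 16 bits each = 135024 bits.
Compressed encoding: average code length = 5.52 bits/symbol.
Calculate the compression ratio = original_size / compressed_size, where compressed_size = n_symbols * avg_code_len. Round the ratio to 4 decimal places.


original_size = n_symbols * orig_bits = 8439 * 16 = 135024 bits
compressed_size = n_symbols * avg_code_len = 8439 * 5.52 = 46583.28 bits
ratio = original_size / compressed_size = 135024 / 46583.28 = 2.8986

Compression ratio = 2.8986


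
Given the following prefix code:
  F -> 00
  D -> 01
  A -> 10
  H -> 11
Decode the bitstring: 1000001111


Decoding step by step:
Bits 10 -> A
Bits 00 -> F
Bits 00 -> F
Bits 11 -> H
Bits 11 -> H


Decoded message: AFFHH


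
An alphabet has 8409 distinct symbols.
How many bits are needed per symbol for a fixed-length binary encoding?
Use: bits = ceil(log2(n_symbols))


log2(8409) = 13.0377
Bracket: 2^13 = 8192 < 8409 <= 2^14 = 16384
So ceil(log2(8409)) = 14

bits = ceil(log2(8409)) = ceil(13.0377) = 14 bits


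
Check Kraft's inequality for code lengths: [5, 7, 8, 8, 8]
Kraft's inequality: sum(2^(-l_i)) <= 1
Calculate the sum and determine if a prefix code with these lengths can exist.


Sum = 2^(-5) + 2^(-7) + 2^(-8) + 2^(-8) + 2^(-8)
    = 0.03125 + 0.0078125 + 0.00390625 + 0.00390625 + 0.00390625
    = 13/256 = 0.05078125
Since 0.05078125 <= 1, Kraft's inequality IS satisfied.
A prefix code with these lengths CAN exist.

Kraft sum = 0.05078125. Satisfied.


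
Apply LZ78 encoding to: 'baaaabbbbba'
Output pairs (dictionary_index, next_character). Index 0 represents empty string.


LZ78 encoding steps:
Dictionary: {0: ''}
Step 1: w='' (idx 0), next='b' -> output (0, 'b'), add 'b' as idx 1
Step 2: w='' (idx 0), next='a' -> output (0, 'a'), add 'a' as idx 2
Step 3: w='a' (idx 2), next='a' -> output (2, 'a'), add 'aa' as idx 3
Step 4: w='a' (idx 2), next='b' -> output (2, 'b'), add 'ab' as idx 4
Step 5: w='b' (idx 1), next='b' -> output (1, 'b'), add 'bb' as idx 5
Step 6: w='bb' (idx 5), next='a' -> output (5, 'a'), add 'bba' as idx 6


Encoded: [(0, 'b'), (0, 'a'), (2, 'a'), (2, 'b'), (1, 'b'), (5, 'a')]


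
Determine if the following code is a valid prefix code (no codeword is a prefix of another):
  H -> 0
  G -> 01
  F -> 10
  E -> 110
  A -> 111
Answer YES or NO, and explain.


Checking each pair (does one codeword prefix another?):
  H='0' vs G='01': prefix -- VIOLATION

NO -- this is NOT a valid prefix code. H (0) is a prefix of G (01).


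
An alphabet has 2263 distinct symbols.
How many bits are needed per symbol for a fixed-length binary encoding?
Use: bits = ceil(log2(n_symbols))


log2(2263) = 11.144
Bracket: 2^11 = 2048 < 2263 <= 2^12 = 4096
So ceil(log2(2263)) = 12

bits = ceil(log2(2263)) = ceil(11.144) = 12 bits


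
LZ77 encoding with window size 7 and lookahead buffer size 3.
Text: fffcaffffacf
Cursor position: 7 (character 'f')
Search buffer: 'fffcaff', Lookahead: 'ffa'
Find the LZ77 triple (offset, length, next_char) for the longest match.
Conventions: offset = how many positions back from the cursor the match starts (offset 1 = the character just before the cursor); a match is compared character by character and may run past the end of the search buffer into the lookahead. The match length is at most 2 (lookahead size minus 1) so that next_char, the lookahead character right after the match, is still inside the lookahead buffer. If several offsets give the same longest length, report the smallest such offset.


Try each offset into the search buffer:
  offset=1 (pos 6, char 'f'): match length 2
  offset=2 (pos 5, char 'f'): match length 2
  offset=3 (pos 4, char 'a'): match length 0
  offset=4 (pos 3, char 'c'): match length 0
  offset=5 (pos 2, char 'f'): match length 1
  offset=6 (pos 1, char 'f'): match length 2
  offset=7 (pos 0, char 'f'): match length 2
Longest match has length 2, found at offsets 1, 2, 6, 7; take the smallest, offset 1.
next_char = character at position 7 + 2 = 9 -> 'a'

Best match: offset=1, length=2 (matching 'ff' starting at position 6)
LZ77 triple: (1, 2, 'a')


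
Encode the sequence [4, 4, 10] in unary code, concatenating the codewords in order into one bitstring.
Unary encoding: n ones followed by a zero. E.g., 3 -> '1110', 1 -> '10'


Encode each number as n ones followed by a terminating 0:
  4 -> 11110 (5 bits)
  4 -> 11110 (5 bits)
  10 -> 11111111110 (11 bits)
Total length = 5 + 5 + 11 = 21 bits.

Unary([4, 4, 10]) = 111101111011111111110 (21 bits)


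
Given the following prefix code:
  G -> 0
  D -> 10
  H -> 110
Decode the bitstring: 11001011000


Decoding step by step:
Bits 110 -> H
Bits 0 -> G
Bits 10 -> D
Bits 110 -> H
Bits 0 -> G
Bits 0 -> G


Decoded message: HGDHGG


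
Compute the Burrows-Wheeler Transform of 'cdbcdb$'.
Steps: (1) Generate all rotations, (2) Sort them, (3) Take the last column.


Rotations (sorted):
  0: $cdbcdb -> last char: b
  1: b$cdbcd -> last char: d
  2: bcdb$cd -> last char: d
  3: cdb$cdb -> last char: b
  4: cdbcdb$ -> last char: $
  5: db$cdbc -> last char: c
  6: dbcdb$c -> last char: c


BWT = bddb$cc


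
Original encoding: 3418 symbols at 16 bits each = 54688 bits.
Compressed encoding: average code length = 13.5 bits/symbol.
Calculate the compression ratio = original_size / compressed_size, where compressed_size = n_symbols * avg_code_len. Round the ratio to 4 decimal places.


original_size = n_symbols * orig_bits = 3418 * 16 = 54688 bits
compressed_size = n_symbols * avg_code_len = 3418 * 13.5 = 46143.0 bits
ratio = original_size / compressed_size = 54688 / 46143.0 = 1.1852

Compression ratio = 1.1852


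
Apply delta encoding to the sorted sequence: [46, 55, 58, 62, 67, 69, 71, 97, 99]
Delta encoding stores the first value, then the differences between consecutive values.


First value: 46
Deltas:
  55 - 46 = 9
  58 - 55 = 3
  62 - 58 = 4
  67 - 62 = 5
  69 - 67 = 2
  71 - 69 = 2
  97 - 71 = 26
  99 - 97 = 2


Delta encoded: [46, 9, 3, 4, 5, 2, 2, 26, 2]


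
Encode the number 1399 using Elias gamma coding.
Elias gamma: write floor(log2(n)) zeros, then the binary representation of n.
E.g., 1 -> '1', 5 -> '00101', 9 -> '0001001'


num_bits = floor(log2(1399)) + 1 = 11
leading_zeros = num_bits - 1 = 10
binary(1399) = 10101110111

Elias gamma(1399) = '0000000000' + '10101110111' = 000000000010101110111 (21 bits)


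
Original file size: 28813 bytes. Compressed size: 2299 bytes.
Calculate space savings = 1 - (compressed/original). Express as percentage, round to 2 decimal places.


ratio = compressed/original = 2299/28813 = 0.07979
savings = 1 - ratio = 1 - 0.07979 = 0.92021
as a percentage: 0.92021 * 100 = 92.02%

Space savings = 1 - 2299/28813 = 92.02%


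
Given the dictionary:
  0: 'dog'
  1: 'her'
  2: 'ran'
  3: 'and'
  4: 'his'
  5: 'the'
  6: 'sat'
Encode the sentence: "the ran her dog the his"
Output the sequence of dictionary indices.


Look up each word in the dictionary:
  'the' -> 5
  'ran' -> 2
  'her' -> 1
  'dog' -> 0
  'the' -> 5
  'his' -> 4

Encoded: [5, 2, 1, 0, 5, 4]


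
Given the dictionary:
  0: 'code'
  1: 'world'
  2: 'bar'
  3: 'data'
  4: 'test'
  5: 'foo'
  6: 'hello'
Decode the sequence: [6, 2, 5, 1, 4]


Look up each index in the dictionary:
  6 -> 'hello'
  2 -> 'bar'
  5 -> 'foo'
  1 -> 'world'
  4 -> 'test'

Decoded: "hello bar foo world test"


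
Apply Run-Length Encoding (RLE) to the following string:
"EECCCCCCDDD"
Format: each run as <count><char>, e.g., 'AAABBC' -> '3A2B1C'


Scanning runs left to right:
  i=0: run of 'E' x 2 -> '2E'
  i=2: run of 'C' x 6 -> '6C'
  i=8: run of 'D' x 3 -> '3D'

RLE = 2E6C3D


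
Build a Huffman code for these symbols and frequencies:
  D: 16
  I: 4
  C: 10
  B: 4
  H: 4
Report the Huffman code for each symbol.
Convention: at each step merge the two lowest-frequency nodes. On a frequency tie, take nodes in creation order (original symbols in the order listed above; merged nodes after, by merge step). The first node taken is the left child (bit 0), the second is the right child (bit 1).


Huffman tree construction:
Step 1: Merge I(4) + B(4) = 8
Step 2: Merge H(4) + (I+B)(8) = 12
Step 3: Merge C(10) + (H+(I+B))(12) = 22
Step 4: Merge D(16) + (C+(H+(I+B)))(22) = 38
Read each symbol's code off the tree from the root (left child = 0, right child = 1).

Codes:
  D: 0 (length 1)
  I: 1110 (length 4)
  C: 10 (length 2)
  B: 1111 (length 4)
  H: 110 (length 3)
Average code length: 80/38 = 2.1053 bits/symbol


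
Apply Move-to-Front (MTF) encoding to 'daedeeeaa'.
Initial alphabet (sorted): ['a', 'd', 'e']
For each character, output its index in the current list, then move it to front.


MTF encoding:
'd': index 1 in ['a', 'd', 'e'] -> ['d', 'a', 'e']
'a': index 1 in ['d', 'a', 'e'] -> ['a', 'd', 'e']
'e': index 2 in ['a', 'd', 'e'] -> ['e', 'a', 'd']
'd': index 2 in ['e', 'a', 'd'] -> ['d', 'e', 'a']
'e': index 1 in ['d', 'e', 'a'] -> ['e', 'd', 'a']
'e': index 0 in ['e', 'd', 'a'] -> ['e', 'd', 'a']
'e': index 0 in ['e', 'd', 'a'] -> ['e', 'd', 'a']
'a': index 2 in ['e', 'd', 'a'] -> ['a', 'e', 'd']
'a': index 0 in ['a', 'e', 'd'] -> ['a', 'e', 'd']


Output: [1, 1, 2, 2, 1, 0, 0, 2, 0]


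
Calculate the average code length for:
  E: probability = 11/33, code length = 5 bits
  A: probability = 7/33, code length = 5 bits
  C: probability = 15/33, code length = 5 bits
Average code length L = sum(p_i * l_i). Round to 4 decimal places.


Weighted contributions p_i * l_i:
  E: (11/33) * 5 = 55/33
  A: (7/33) * 5 = 35/33
  C: (15/33) * 5 = 75/33
Sum = (55 + 35 + 75)/33 = 165/33

L = 165/33 = 5.0000 bits/symbol


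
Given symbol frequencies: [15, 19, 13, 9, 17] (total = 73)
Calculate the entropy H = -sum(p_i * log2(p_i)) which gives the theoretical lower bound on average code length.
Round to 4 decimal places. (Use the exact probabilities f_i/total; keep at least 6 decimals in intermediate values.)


Per-symbol terms -p_i * log2(p_i) with p_i = f_i/73:
  p = 15/73 = 0.205479: log2(p) = -2.282934, -p*log2(p) = 0.469096
  p = 19/73 = 0.260274: log2(p) = -1.941897, -p*log2(p) = 0.505425
  p = 13/73 = 0.178082: log2(p) = -2.489385, -p*log2(p) = 0.443315
  p = 9/73 = 0.123288: log2(p) = -3.019900, -p*log2(p) = 0.372316
  p = 17/73 = 0.232877: log2(p) = -2.102362, -p*log2(p) = 0.489591
H = 0.469096 + 0.505425 + 0.443315 + 0.372316 + 0.489591 = 2.279743

H = 2.2797 bits/symbol


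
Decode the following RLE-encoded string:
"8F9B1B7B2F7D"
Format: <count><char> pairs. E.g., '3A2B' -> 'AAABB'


Expanding each <count><char> pair:
  8F -> 'FFFFFFFF'
  9B -> 'BBBBBBBBB'
  1B -> 'B'
  7B -> 'BBBBBBB'
  2F -> 'FF'
  7D -> 'DDDDDDD'

Decoded = FFFFFFFFBBBBBBBBBBBBBBBBBFFDDDDDDD


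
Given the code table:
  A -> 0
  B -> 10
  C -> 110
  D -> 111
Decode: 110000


Decoding:
110 -> C
0 -> A
0 -> A
0 -> A


Result: CAAA


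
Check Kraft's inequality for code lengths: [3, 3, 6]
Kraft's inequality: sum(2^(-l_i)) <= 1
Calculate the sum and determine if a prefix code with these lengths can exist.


Sum = 2^(-3) + 2^(-3) + 2^(-6)
    = 0.125 + 0.125 + 0.015625
    = 17/64 = 0.265625
Since 0.265625 <= 1, Kraft's inequality IS satisfied.
A prefix code with these lengths CAN exist.

Kraft sum = 0.265625. Satisfied.


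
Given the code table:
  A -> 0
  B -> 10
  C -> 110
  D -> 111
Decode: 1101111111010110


Decoding:
110 -> C
111 -> D
111 -> D
10 -> B
10 -> B
110 -> C


Result: CDDBBC


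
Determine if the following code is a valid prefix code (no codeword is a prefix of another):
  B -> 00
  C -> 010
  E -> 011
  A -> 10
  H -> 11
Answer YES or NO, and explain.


Checking each pair (does one codeword prefix another?):
  B='00' vs C='010': no prefix
  B='00' vs E='011': no prefix
  B='00' vs A='10': no prefix
  B='00' vs H='11': no prefix
  C='010' vs B='00': no prefix
  C='010' vs E='011': no prefix
  C='010' vs A='10': no prefix
  C='010' vs H='11': no prefix
  E='011' vs B='00': no prefix
  E='011' vs C='010': no prefix
  E='011' vs A='10': no prefix
  E='011' vs H='11': no prefix
  A='10' vs B='00': no prefix
  A='10' vs C='010': no prefix
  A='10' vs E='011': no prefix
  A='10' vs H='11': no prefix
  H='11' vs B='00': no prefix
  H='11' vs C='010': no prefix
  H='11' vs E='011': no prefix
  H='11' vs A='10': no prefix
No violation found over all pairs.

YES -- this is a valid prefix code. No codeword is a prefix of any other codeword.


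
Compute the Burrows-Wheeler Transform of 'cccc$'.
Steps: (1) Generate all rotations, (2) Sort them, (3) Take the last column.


Rotations (sorted):
  0: $cccc -> last char: c
  1: c$ccc -> last char: c
  2: cc$cc -> last char: c
  3: ccc$c -> last char: c
  4: cccc$ -> last char: $


BWT = cccc$


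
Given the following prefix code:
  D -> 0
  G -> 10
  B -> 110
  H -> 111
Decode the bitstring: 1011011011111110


Decoding step by step:
Bits 10 -> G
Bits 110 -> B
Bits 110 -> B
Bits 111 -> H
Bits 111 -> H
Bits 10 -> G


Decoded message: GBBHHG


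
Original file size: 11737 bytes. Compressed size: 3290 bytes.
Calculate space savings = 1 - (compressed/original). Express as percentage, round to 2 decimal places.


ratio = compressed/original = 3290/11737 = 0.28031
savings = 1 - ratio = 1 - 0.28031 = 0.71969
as a percentage: 0.71969 * 100 = 71.97%

Space savings = 1 - 3290/11737 = 71.97%


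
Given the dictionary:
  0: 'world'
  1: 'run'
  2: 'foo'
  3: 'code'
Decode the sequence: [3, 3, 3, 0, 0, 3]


Look up each index in the dictionary:
  3 -> 'code'
  3 -> 'code'
  3 -> 'code'
  0 -> 'world'
  0 -> 'world'
  3 -> 'code'

Decoded: "code code code world world code"


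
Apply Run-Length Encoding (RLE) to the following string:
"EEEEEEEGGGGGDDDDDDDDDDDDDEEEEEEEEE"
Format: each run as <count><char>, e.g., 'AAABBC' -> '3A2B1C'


Scanning runs left to right:
  i=0: run of 'E' x 7 -> '7E'
  i=7: run of 'G' x 5 -> '5G'
  i=12: run of 'D' x 13 -> '13D'
  i=25: run of 'E' x 9 -> '9E'

RLE = 7E5G13D9E


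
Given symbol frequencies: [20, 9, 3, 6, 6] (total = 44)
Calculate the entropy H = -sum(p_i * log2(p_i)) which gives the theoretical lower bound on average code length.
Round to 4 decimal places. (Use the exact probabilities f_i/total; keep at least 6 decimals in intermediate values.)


Per-symbol terms -p_i * log2(p_i) with p_i = f_i/44:
  p = 20/44 = 0.454545: log2(p) = -1.137504, -p*log2(p) = 0.517047
  p = 9/44 = 0.204545: log2(p) = -2.289507, -p*log2(p) = 0.468308
  p = 3/44 = 0.068182: log2(p) = -3.874469, -p*log2(p) = 0.264168
  p = 6/44 = 0.136364: log2(p) = -2.874469, -p*log2(p) = 0.391973
  p = 6/44 = 0.136364: log2(p) = -2.874469, -p*log2(p) = 0.391973
H = 0.517047 + 0.468308 + 0.264168 + 0.391973 + 0.391973 = 2.033469

H = 2.0335 bits/symbol


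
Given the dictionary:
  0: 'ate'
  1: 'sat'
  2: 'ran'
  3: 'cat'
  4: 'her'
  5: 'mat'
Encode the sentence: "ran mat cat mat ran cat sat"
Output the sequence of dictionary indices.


Look up each word in the dictionary:
  'ran' -> 2
  'mat' -> 5
  'cat' -> 3
  'mat' -> 5
  'ran' -> 2
  'cat' -> 3
  'sat' -> 1

Encoded: [2, 5, 3, 5, 2, 3, 1]


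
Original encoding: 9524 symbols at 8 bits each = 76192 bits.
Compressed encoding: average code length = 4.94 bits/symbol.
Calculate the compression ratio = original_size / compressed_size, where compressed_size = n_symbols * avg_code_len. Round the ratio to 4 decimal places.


original_size = n_symbols * orig_bits = 9524 * 8 = 76192 bits
compressed_size = n_symbols * avg_code_len = 9524 * 4.94 = 47048.56 bits
ratio = original_size / compressed_size = 76192 / 47048.56 = 1.6194

Compression ratio = 1.6194


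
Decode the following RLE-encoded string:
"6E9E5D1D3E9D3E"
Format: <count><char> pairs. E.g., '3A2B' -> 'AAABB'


Expanding each <count><char> pair:
  6E -> 'EEEEEE'
  9E -> 'EEEEEEEEE'
  5D -> 'DDDDD'
  1D -> 'D'
  3E -> 'EEE'
  9D -> 'DDDDDDDDD'
  3E -> 'EEE'

Decoded = EEEEEEEEEEEEEEEDDDDDDEEEDDDDDDDDDEEE


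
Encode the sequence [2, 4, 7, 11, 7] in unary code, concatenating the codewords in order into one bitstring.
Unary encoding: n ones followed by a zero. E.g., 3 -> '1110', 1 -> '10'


Encode each number as n ones followed by a terminating 0:
  2 -> 110 (3 bits)
  4 -> 11110 (5 bits)
  7 -> 11111110 (8 bits)
  11 -> 111111111110 (12 bits)
  7 -> 11111110 (8 bits)
Total length = 3 + 5 + 8 + 12 + 8 = 36 bits.

Unary([2, 4, 7, 11, 7]) = 110111101111111011111111111011111110 (36 bits)


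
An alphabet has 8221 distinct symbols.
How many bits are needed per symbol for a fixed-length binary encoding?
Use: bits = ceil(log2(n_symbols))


log2(8221) = 13.0051
Bracket: 2^13 = 8192 < 8221 <= 2^14 = 16384
So ceil(log2(8221)) = 14

bits = ceil(log2(8221)) = ceil(13.0051) = 14 bits


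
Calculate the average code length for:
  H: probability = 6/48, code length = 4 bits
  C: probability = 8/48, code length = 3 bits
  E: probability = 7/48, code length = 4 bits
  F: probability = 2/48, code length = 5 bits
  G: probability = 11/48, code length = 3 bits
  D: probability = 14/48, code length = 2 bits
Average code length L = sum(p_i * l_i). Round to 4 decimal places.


Weighted contributions p_i * l_i:
  H: (6/48) * 4 = 24/48
  C: (8/48) * 3 = 24/48
  E: (7/48) * 4 = 28/48
  F: (2/48) * 5 = 10/48
  G: (11/48) * 3 = 33/48
  D: (14/48) * 2 = 28/48
Sum = (24 + 24 + 28 + 10 + 33 + 28)/48 = 147/48

L = 147/48 = 3.0625 bits/symbol


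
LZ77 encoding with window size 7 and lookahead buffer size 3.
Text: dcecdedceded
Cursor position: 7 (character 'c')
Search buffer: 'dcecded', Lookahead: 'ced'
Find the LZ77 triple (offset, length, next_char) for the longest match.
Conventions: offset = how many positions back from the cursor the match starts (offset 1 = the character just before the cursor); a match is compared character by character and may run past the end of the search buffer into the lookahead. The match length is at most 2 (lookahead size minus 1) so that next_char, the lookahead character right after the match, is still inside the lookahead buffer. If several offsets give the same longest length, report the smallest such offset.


Try each offset into the search buffer:
  offset=1 (pos 6, char 'd'): match length 0
  offset=2 (pos 5, char 'e'): match length 0
  offset=3 (pos 4, char 'd'): match length 0
  offset=4 (pos 3, char 'c'): match length 1
  offset=5 (pos 2, char 'e'): match length 0
  offset=6 (pos 1, char 'c'): match length 2
  offset=7 (pos 0, char 'd'): match length 0
Longest match has length 2 at offset 6.
next_char = character at position 7 + 2 = 9 -> 'd'

Best match: offset=6, length=2 (matching 'ce' starting at position 1)
LZ77 triple: (6, 2, 'd')


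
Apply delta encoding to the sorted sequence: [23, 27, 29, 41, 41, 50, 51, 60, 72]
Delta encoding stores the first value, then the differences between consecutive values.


First value: 23
Deltas:
  27 - 23 = 4
  29 - 27 = 2
  41 - 29 = 12
  41 - 41 = 0
  50 - 41 = 9
  51 - 50 = 1
  60 - 51 = 9
  72 - 60 = 12


Delta encoded: [23, 4, 2, 12, 0, 9, 1, 9, 12]


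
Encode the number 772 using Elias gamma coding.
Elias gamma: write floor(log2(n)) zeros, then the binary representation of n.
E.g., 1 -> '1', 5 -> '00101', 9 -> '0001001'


num_bits = floor(log2(772)) + 1 = 10
leading_zeros = num_bits - 1 = 9
binary(772) = 1100000100

Elias gamma(772) = '000000000' + '1100000100' = 0000000001100000100 (19 bits)


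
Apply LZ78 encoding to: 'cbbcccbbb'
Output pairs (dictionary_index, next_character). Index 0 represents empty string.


LZ78 encoding steps:
Dictionary: {0: ''}
Step 1: w='' (idx 0), next='c' -> output (0, 'c'), add 'c' as idx 1
Step 2: w='' (idx 0), next='b' -> output (0, 'b'), add 'b' as idx 2
Step 3: w='b' (idx 2), next='c' -> output (2, 'c'), add 'bc' as idx 3
Step 4: w='c' (idx 1), next='c' -> output (1, 'c'), add 'cc' as idx 4
Step 5: w='b' (idx 2), next='b' -> output (2, 'b'), add 'bb' as idx 5
Step 6: w='b' (idx 2), end of input -> output (2, '')


Encoded: [(0, 'c'), (0, 'b'), (2, 'c'), (1, 'c'), (2, 'b'), (2, '')]


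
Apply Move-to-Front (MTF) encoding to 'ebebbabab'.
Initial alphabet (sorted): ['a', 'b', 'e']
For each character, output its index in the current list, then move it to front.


MTF encoding:
'e': index 2 in ['a', 'b', 'e'] -> ['e', 'a', 'b']
'b': index 2 in ['e', 'a', 'b'] -> ['b', 'e', 'a']
'e': index 1 in ['b', 'e', 'a'] -> ['e', 'b', 'a']
'b': index 1 in ['e', 'b', 'a'] -> ['b', 'e', 'a']
'b': index 0 in ['b', 'e', 'a'] -> ['b', 'e', 'a']
'a': index 2 in ['b', 'e', 'a'] -> ['a', 'b', 'e']
'b': index 1 in ['a', 'b', 'e'] -> ['b', 'a', 'e']
'a': index 1 in ['b', 'a', 'e'] -> ['a', 'b', 'e']
'b': index 1 in ['a', 'b', 'e'] -> ['b', 'a', 'e']


Output: [2, 2, 1, 1, 0, 2, 1, 1, 1]


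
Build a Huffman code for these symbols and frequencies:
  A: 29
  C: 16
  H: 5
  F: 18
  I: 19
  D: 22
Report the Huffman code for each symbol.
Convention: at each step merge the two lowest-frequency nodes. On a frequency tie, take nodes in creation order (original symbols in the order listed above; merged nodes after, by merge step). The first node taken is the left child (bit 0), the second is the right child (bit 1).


Huffman tree construction:
Step 1: Merge H(5) + C(16) = 21
Step 2: Merge F(18) + I(19) = 37
Step 3: Merge (H+C)(21) + D(22) = 43
Step 4: Merge A(29) + (F+I)(37) = 66
Step 5: Merge ((H+C)+D)(43) + (A+(F+I))(66) = 109
Read each symbol's code off the tree from the root (left child = 0, right child = 1).

Codes:
  A: 10 (length 2)
  C: 001 (length 3)
  H: 000 (length 3)
  F: 110 (length 3)
  I: 111 (length 3)
  D: 01 (length 2)
Average code length: 276/109 = 2.5321 bits/symbol


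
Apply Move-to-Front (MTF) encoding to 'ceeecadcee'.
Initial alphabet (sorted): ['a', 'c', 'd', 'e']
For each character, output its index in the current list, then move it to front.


MTF encoding:
'c': index 1 in ['a', 'c', 'd', 'e'] -> ['c', 'a', 'd', 'e']
'e': index 3 in ['c', 'a', 'd', 'e'] -> ['e', 'c', 'a', 'd']
'e': index 0 in ['e', 'c', 'a', 'd'] -> ['e', 'c', 'a', 'd']
'e': index 0 in ['e', 'c', 'a', 'd'] -> ['e', 'c', 'a', 'd']
'c': index 1 in ['e', 'c', 'a', 'd'] -> ['c', 'e', 'a', 'd']
'a': index 2 in ['c', 'e', 'a', 'd'] -> ['a', 'c', 'e', 'd']
'd': index 3 in ['a', 'c', 'e', 'd'] -> ['d', 'a', 'c', 'e']
'c': index 2 in ['d', 'a', 'c', 'e'] -> ['c', 'd', 'a', 'e']
'e': index 3 in ['c', 'd', 'a', 'e'] -> ['e', 'c', 'd', 'a']
'e': index 0 in ['e', 'c', 'd', 'a'] -> ['e', 'c', 'd', 'a']


Output: [1, 3, 0, 0, 1, 2, 3, 2, 3, 0]


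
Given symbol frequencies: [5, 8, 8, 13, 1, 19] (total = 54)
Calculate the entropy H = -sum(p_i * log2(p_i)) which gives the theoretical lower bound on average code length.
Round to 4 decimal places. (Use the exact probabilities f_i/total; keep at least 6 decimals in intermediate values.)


Per-symbol terms -p_i * log2(p_i) with p_i = f_i/54:
  p = 5/54 = 0.092593: log2(p) = -3.432959, -p*log2(p) = 0.317867
  p = 8/54 = 0.148148: log2(p) = -2.754888, -p*log2(p) = 0.408131
  p = 8/54 = 0.148148: log2(p) = -2.754888, -p*log2(p) = 0.408131
  p = 13/54 = 0.240741: log2(p) = -2.054448, -p*log2(p) = 0.494589
  p = 1/54 = 0.018519: log2(p) = -5.754888, -p*log2(p) = 0.106572
  p = 19/54 = 0.351852: log2(p) = -1.506960, -p*log2(p) = 0.530227
H = 0.317867 + 0.408131 + 0.408131 + 0.494589 + 0.106572 + 0.530227 = 2.265517

H = 2.2655 bits/symbol


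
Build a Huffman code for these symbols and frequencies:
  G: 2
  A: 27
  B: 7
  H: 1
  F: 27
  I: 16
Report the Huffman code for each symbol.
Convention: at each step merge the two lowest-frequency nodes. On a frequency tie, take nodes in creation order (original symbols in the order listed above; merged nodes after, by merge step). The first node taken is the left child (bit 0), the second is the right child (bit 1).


Huffman tree construction:
Step 1: Merge H(1) + G(2) = 3
Step 2: Merge (H+G)(3) + B(7) = 10
Step 3: Merge ((H+G)+B)(10) + I(16) = 26
Step 4: Merge (((H+G)+B)+I)(26) + A(27) = 53
Step 5: Merge F(27) + ((((H+G)+B)+I)+A)(53) = 80
Read each symbol's code off the tree from the root (left child = 0, right child = 1).

Codes:
  G: 10001 (length 5)
  A: 11 (length 2)
  B: 1001 (length 4)
  H: 10000 (length 5)
  F: 0 (length 1)
  I: 101 (length 3)
Average code length: 172/80 = 2.1500 bits/symbol


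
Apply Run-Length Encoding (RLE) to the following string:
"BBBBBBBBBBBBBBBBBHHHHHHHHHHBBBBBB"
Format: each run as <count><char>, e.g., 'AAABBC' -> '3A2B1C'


Scanning runs left to right:
  i=0: run of 'B' x 17 -> '17B'
  i=17: run of 'H' x 10 -> '10H'
  i=27: run of 'B' x 6 -> '6B'

RLE = 17B10H6B


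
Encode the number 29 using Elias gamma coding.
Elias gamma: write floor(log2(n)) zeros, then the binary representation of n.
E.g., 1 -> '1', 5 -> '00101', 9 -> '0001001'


num_bits = floor(log2(29)) + 1 = 5
leading_zeros = num_bits - 1 = 4
binary(29) = 11101

Elias gamma(29) = '0000' + '11101' = 000011101 (9 bits)


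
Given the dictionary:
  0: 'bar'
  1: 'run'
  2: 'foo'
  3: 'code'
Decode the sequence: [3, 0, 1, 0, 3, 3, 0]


Look up each index in the dictionary:
  3 -> 'code'
  0 -> 'bar'
  1 -> 'run'
  0 -> 'bar'
  3 -> 'code'
  3 -> 'code'
  0 -> 'bar'

Decoded: "code bar run bar code code bar"


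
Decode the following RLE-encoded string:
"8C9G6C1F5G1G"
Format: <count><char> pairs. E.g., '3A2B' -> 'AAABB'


Expanding each <count><char> pair:
  8C -> 'CCCCCCCC'
  9G -> 'GGGGGGGGG'
  6C -> 'CCCCCC'
  1F -> 'F'
  5G -> 'GGGGG'
  1G -> 'G'

Decoded = CCCCCCCCGGGGGGGGGCCCCCCFGGGGGG


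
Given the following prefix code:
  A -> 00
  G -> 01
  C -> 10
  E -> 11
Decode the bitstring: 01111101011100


Decoding step by step:
Bits 01 -> G
Bits 11 -> E
Bits 11 -> E
Bits 01 -> G
Bits 01 -> G
Bits 11 -> E
Bits 00 -> A


Decoded message: GEEGGEA


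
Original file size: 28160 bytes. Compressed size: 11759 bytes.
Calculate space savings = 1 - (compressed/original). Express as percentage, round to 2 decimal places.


ratio = compressed/original = 11759/28160 = 0.417578
savings = 1 - ratio = 1 - 0.417578 = 0.582422
as a percentage: 0.582422 * 100 = 58.24%

Space savings = 1 - 11759/28160 = 58.24%


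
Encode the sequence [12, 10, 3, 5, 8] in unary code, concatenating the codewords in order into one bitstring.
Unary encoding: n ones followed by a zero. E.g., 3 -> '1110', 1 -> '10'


Encode each number as n ones followed by a terminating 0:
  12 -> 1111111111110 (13 bits)
  10 -> 11111111110 (11 bits)
  3 -> 1110 (4 bits)
  5 -> 111110 (6 bits)
  8 -> 111111110 (9 bits)
Total length = 13 + 11 + 4 + 6 + 9 = 43 bits.

Unary([12, 10, 3, 5, 8]) = 1111111111110111111111101110111110111111110 (43 bits)


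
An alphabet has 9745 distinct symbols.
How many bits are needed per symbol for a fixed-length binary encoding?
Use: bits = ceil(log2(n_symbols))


log2(9745) = 13.2504
Bracket: 2^13 = 8192 < 9745 <= 2^14 = 16384
So ceil(log2(9745)) = 14

bits = ceil(log2(9745)) = ceil(13.2504) = 14 bits


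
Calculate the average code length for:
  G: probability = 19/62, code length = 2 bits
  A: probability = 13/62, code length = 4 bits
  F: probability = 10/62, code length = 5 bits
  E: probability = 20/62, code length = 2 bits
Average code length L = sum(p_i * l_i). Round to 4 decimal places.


Weighted contributions p_i * l_i:
  G: (19/62) * 2 = 38/62
  A: (13/62) * 4 = 52/62
  F: (10/62) * 5 = 50/62
  E: (20/62) * 2 = 40/62
Sum = (38 + 52 + 50 + 40)/62 = 180/62

L = 180/62 = 2.9032 bits/symbol


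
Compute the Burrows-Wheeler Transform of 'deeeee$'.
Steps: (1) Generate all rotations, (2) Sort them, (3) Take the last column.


Rotations (sorted):
  0: $deeeee -> last char: e
  1: deeeee$ -> last char: $
  2: e$deeee -> last char: e
  3: ee$deee -> last char: e
  4: eee$dee -> last char: e
  5: eeee$de -> last char: e
  6: eeeee$d -> last char: d


BWT = e$eeeed


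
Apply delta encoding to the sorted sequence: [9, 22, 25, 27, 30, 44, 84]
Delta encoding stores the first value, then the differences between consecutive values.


First value: 9
Deltas:
  22 - 9 = 13
  25 - 22 = 3
  27 - 25 = 2
  30 - 27 = 3
  44 - 30 = 14
  84 - 44 = 40


Delta encoded: [9, 13, 3, 2, 3, 14, 40]


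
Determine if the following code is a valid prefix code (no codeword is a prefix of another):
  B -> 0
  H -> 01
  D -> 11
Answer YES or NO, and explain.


Checking each pair (does one codeword prefix another?):
  B='0' vs H='01': prefix -- VIOLATION

NO -- this is NOT a valid prefix code. B (0) is a prefix of H (01).


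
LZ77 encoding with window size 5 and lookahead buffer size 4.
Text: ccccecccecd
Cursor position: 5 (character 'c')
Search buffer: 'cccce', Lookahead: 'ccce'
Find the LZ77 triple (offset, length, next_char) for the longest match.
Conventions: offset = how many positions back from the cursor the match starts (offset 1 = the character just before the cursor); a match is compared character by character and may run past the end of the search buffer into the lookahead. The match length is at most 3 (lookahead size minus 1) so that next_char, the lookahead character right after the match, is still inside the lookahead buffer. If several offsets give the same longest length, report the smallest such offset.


Try each offset into the search buffer:
  offset=1 (pos 4, char 'e'): match length 0
  offset=2 (pos 3, char 'c'): match length 1
  offset=3 (pos 2, char 'c'): match length 2
  offset=4 (pos 1, char 'c'): match length 3
  offset=5 (pos 0, char 'c'): match length 3
Longest match has length 3, found at offsets 4, 5; take the smallest, offset 4.
next_char = character at position 5 + 3 = 8 -> 'e'

Best match: offset=4, length=3 (matching 'ccc' starting at position 1)
LZ77 triple: (4, 3, 'e')


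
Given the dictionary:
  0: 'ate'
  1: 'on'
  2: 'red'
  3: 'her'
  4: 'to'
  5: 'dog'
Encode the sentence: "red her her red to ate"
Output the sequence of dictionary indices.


Look up each word in the dictionary:
  'red' -> 2
  'her' -> 3
  'her' -> 3
  'red' -> 2
  'to' -> 4
  'ate' -> 0

Encoded: [2, 3, 3, 2, 4, 0]


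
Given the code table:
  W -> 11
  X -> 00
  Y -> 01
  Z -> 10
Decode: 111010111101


Decoding:
11 -> W
10 -> Z
10 -> Z
11 -> W
11 -> W
01 -> Y


Result: WZZWWY


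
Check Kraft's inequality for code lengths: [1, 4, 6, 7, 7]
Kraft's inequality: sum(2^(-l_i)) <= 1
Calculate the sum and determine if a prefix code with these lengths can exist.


Sum = 2^(-1) + 2^(-4) + 2^(-6) + 2^(-7) + 2^(-7)
    = 0.5 + 0.0625 + 0.015625 + 0.0078125 + 0.0078125
    = 76/128 = 0.59375
Since 0.59375 <= 1, Kraft's inequality IS satisfied.
A prefix code with these lengths CAN exist.

Kraft sum = 0.59375. Satisfied.


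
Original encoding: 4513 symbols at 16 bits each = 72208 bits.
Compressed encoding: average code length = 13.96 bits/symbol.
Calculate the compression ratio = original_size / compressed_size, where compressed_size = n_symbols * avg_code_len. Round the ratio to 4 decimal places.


original_size = n_symbols * orig_bits = 4513 * 16 = 72208 bits
compressed_size = n_symbols * avg_code_len = 4513 * 13.96 = 63001.48 bits
ratio = original_size / compressed_size = 72208 / 63001.48 = 1.1461

Compression ratio = 1.1461


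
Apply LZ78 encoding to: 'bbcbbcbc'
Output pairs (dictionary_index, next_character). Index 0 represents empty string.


LZ78 encoding steps:
Dictionary: {0: ''}
Step 1: w='' (idx 0), next='b' -> output (0, 'b'), add 'b' as idx 1
Step 2: w='b' (idx 1), next='c' -> output (1, 'c'), add 'bc' as idx 2
Step 3: w='b' (idx 1), next='b' -> output (1, 'b'), add 'bb' as idx 3
Step 4: w='' (idx 0), next='c' -> output (0, 'c'), add 'c' as idx 4
Step 5: w='bc' (idx 2), end of input -> output (2, '')


Encoded: [(0, 'b'), (1, 'c'), (1, 'b'), (0, 'c'), (2, '')]


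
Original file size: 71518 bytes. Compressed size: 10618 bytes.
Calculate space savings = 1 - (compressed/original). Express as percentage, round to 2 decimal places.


ratio = compressed/original = 10618/71518 = 0.148466
savings = 1 - ratio = 1 - 0.148466 = 0.851534
as a percentage: 0.851534 * 100 = 85.15%

Space savings = 1 - 10618/71518 = 85.15%


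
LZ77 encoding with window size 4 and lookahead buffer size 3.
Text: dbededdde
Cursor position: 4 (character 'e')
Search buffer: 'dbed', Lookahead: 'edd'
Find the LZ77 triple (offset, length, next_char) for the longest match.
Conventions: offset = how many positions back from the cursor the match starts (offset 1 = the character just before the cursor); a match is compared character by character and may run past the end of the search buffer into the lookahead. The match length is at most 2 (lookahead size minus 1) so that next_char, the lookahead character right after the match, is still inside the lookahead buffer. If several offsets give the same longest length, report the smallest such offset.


Try each offset into the search buffer:
  offset=1 (pos 3, char 'd'): match length 0
  offset=2 (pos 2, char 'e'): match length 2
  offset=3 (pos 1, char 'b'): match length 0
  offset=4 (pos 0, char 'd'): match length 0
Longest match has length 2 at offset 2.
next_char = character at position 4 + 2 = 6 -> 'd'

Best match: offset=2, length=2 (matching 'ed' starting at position 2)
LZ77 triple: (2, 2, 'd')


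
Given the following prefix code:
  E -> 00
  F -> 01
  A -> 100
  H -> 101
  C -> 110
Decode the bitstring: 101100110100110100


Decoding step by step:
Bits 101 -> H
Bits 100 -> A
Bits 110 -> C
Bits 100 -> A
Bits 110 -> C
Bits 100 -> A


Decoded message: HACACA


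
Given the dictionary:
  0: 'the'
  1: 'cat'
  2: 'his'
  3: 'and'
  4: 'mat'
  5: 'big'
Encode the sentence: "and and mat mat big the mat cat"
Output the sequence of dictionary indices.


Look up each word in the dictionary:
  'and' -> 3
  'and' -> 3
  'mat' -> 4
  'mat' -> 4
  'big' -> 5
  'the' -> 0
  'mat' -> 4
  'cat' -> 1

Encoded: [3, 3, 4, 4, 5, 0, 4, 1]


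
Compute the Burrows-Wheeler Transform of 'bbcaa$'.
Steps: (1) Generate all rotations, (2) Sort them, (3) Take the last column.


Rotations (sorted):
  0: $bbcaa -> last char: a
  1: a$bbca -> last char: a
  2: aa$bbc -> last char: c
  3: bbcaa$ -> last char: $
  4: bcaa$b -> last char: b
  5: caa$bb -> last char: b


BWT = aac$bb


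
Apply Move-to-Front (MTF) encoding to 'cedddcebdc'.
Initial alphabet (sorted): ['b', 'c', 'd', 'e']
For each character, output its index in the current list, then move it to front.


MTF encoding:
'c': index 1 in ['b', 'c', 'd', 'e'] -> ['c', 'b', 'd', 'e']
'e': index 3 in ['c', 'b', 'd', 'e'] -> ['e', 'c', 'b', 'd']
'd': index 3 in ['e', 'c', 'b', 'd'] -> ['d', 'e', 'c', 'b']
'd': index 0 in ['d', 'e', 'c', 'b'] -> ['d', 'e', 'c', 'b']
'd': index 0 in ['d', 'e', 'c', 'b'] -> ['d', 'e', 'c', 'b']
'c': index 2 in ['d', 'e', 'c', 'b'] -> ['c', 'd', 'e', 'b']
'e': index 2 in ['c', 'd', 'e', 'b'] -> ['e', 'c', 'd', 'b']
'b': index 3 in ['e', 'c', 'd', 'b'] -> ['b', 'e', 'c', 'd']
'd': index 3 in ['b', 'e', 'c', 'd'] -> ['d', 'b', 'e', 'c']
'c': index 3 in ['d', 'b', 'e', 'c'] -> ['c', 'd', 'b', 'e']


Output: [1, 3, 3, 0, 0, 2, 2, 3, 3, 3]


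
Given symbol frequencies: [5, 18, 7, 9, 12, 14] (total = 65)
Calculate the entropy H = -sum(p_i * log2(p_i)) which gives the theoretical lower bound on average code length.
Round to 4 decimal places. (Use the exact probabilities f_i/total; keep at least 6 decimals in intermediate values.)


Per-symbol terms -p_i * log2(p_i) with p_i = f_i/65:
  p = 5/65 = 0.076923: log2(p) = -3.700440, -p*log2(p) = 0.284649
  p = 18/65 = 0.276923: log2(p) = -1.852443, -p*log2(p) = 0.512984
  p = 7/65 = 0.107692: log2(p) = -3.215013, -p*log2(p) = 0.346232
  p = 9/65 = 0.138462: log2(p) = -2.852443, -p*log2(p) = 0.394954
  p = 12/65 = 0.184615: log2(p) = -2.437405, -p*log2(p) = 0.449983
  p = 14/65 = 0.215385: log2(p) = -2.215013, -p*log2(p) = 0.477080
H = 0.284649 + 0.512984 + 0.346232 + 0.394954 + 0.449983 + 0.477080 = 2.465882

H = 2.4659 bits/symbol


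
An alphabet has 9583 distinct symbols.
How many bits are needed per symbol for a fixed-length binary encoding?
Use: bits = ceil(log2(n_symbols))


log2(9583) = 13.2263
Bracket: 2^13 = 8192 < 9583 <= 2^14 = 16384
So ceil(log2(9583)) = 14

bits = ceil(log2(9583)) = ceil(13.2263) = 14 bits


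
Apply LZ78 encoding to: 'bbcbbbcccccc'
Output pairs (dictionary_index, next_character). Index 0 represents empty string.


LZ78 encoding steps:
Dictionary: {0: ''}
Step 1: w='' (idx 0), next='b' -> output (0, 'b'), add 'b' as idx 1
Step 2: w='b' (idx 1), next='c' -> output (1, 'c'), add 'bc' as idx 2
Step 3: w='b' (idx 1), next='b' -> output (1, 'b'), add 'bb' as idx 3
Step 4: w='bc' (idx 2), next='c' -> output (2, 'c'), add 'bcc' as idx 4
Step 5: w='' (idx 0), next='c' -> output (0, 'c'), add 'c' as idx 5
Step 6: w='c' (idx 5), next='c' -> output (5, 'c'), add 'cc' as idx 6
Step 7: w='c' (idx 5), end of input -> output (5, '')


Encoded: [(0, 'b'), (1, 'c'), (1, 'b'), (2, 'c'), (0, 'c'), (5, 'c'), (5, '')]


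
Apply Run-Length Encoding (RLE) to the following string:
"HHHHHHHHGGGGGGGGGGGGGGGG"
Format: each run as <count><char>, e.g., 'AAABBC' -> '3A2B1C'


Scanning runs left to right:
  i=0: run of 'H' x 8 -> '8H'
  i=8: run of 'G' x 16 -> '16G'

RLE = 8H16G


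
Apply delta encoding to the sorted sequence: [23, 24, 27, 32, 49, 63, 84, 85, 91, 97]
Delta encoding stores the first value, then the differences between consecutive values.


First value: 23
Deltas:
  24 - 23 = 1
  27 - 24 = 3
  32 - 27 = 5
  49 - 32 = 17
  63 - 49 = 14
  84 - 63 = 21
  85 - 84 = 1
  91 - 85 = 6
  97 - 91 = 6


Delta encoded: [23, 1, 3, 5, 17, 14, 21, 1, 6, 6]
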